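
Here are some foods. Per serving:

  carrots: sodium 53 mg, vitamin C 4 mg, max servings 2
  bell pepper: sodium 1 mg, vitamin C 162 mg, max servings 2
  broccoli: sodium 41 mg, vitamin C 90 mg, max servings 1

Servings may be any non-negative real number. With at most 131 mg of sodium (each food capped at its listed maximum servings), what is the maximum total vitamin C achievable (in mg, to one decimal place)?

420.6 mg

Vitamin C per mg sodium: bell pepper 162, broccoli 2.195, carrots 0.07547.
Take 2 servings of bell pepper: uses 2 mg sodium, +324.0 mg vitamin C (running total 324.0 mg).
Take 1 serving of broccoli: uses 41 mg sodium, +90.0 mg vitamin C (running total 414.0 mg).
Take 1.66 servings of carrots: uses 88 mg sodium, +6.6 mg vitamin C (running total 420.6 mg).
Greedy by best ratio exhausts the sodium allowance optimally: 420.6 mg.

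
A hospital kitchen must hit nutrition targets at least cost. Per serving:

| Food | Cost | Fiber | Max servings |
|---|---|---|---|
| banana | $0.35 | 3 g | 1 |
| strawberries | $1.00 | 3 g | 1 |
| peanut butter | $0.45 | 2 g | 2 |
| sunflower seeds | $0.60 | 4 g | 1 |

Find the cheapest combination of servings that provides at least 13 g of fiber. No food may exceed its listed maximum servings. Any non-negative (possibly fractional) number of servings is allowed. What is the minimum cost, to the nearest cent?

Cost per g of fiber: banana $0.1167, sunflower seeds $0.1500, peanut butter $0.2250, strawberries $0.3333.
Take 1 serving of banana: +3.0 g fiber for $0.35 (total $0.35, still need 10.0 g).
Take 1 serving of sunflower seeds: +4.0 g fiber for $0.60 (total $0.95, still need 6.0 g).
Take 2 servings of peanut butter: +4.0 g fiber for $0.90 (total $1.85, still need 2.0 g).
Take 0.6667 servings of strawberries: +2.0 g fiber for $0.67 (total $2.52, still need 0.0 g).
Greedy by cheapest-per-g is optimal for a single linear constraint, so the minimum cost is $2.52.

$2.52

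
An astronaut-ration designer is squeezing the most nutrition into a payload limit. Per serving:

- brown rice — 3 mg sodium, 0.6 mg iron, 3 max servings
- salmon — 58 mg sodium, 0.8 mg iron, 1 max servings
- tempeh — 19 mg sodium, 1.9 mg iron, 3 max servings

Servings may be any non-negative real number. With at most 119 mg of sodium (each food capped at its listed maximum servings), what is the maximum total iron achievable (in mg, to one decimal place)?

8.2 mg

Iron per mg sodium: brown rice 0.2, tempeh 0.1, salmon 0.01379.
Take 3 servings of brown rice: uses 9 mg sodium, +1.8 mg iron (running total 1.8 mg).
Take 3 servings of tempeh: uses 57 mg sodium, +5.7 mg iron (running total 7.5 mg).
Take 0.9138 servings of salmon: uses 53 mg sodium, +0.7 mg iron (running total 8.2 mg).
Greedy by best ratio exhausts the sodium allowance optimally: 8.2 mg.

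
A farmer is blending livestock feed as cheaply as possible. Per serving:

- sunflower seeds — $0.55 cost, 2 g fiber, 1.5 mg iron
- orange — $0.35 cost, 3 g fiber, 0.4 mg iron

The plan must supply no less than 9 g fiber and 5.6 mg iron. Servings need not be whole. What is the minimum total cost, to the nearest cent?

A basic optimal solution has at most two foods positive. Try each food alone and each pair with both targets met exactly.
sunflower seeds only: max(9/2, 5.6/1.5) = 4.5 servings → $2.48.
orange only: max(9/3, 5.6/0.4) = 14 servings → $4.90.
sunflower seeds + orange with both tight: 3.568 servings and 0.6216 servings → $2.18.
The minimum over all feasible corners is $2.18.

$2.18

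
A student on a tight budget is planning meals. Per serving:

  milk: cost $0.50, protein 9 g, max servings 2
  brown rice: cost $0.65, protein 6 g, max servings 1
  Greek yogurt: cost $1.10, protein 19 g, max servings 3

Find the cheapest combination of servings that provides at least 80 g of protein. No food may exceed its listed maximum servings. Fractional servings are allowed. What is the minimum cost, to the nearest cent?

Cost per g of protein: milk $0.0556, Greek yogurt $0.0579, brown rice $0.1083.
Take 2 servings of milk: +18.0 g protein for $1.00 (total $1.00, still need 62.0 g).
Take 3 servings of Greek yogurt: +57.0 g protein for $3.30 (total $4.30, still need 5.0 g).
Take 0.8333 servings of brown rice: +5.0 g protein for $0.54 (total $4.84, still need 0.0 g).
Filling from the cheapest source first is optimal under one linear minimum: $4.84.

$4.84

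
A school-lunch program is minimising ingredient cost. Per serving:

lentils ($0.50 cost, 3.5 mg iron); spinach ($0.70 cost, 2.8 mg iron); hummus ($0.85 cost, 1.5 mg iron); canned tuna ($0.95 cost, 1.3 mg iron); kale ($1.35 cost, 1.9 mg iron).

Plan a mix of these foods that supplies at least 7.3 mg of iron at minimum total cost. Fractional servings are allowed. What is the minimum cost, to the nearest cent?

Cost per mg of iron: lentils $0.1429, spinach $0.2500, hummus $0.5667, kale $0.7105, canned tuna $0.7308.
With no serving limits, use only lentils: 7.3 mg / 3.5 mg = 2.086 servings × $0.50 = $1.04.

$1.04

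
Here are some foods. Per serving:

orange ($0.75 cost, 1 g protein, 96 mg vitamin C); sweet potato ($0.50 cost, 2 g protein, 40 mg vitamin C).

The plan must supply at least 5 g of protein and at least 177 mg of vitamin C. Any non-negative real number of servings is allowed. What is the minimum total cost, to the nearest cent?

$1.76

With two linear requirements the optimum uses one or two foods; enumerate the corners.
orange only: max(5/1, 177/96) = 5 servings → $3.75.
sweet potato only: max(5/2, 177/40) = 4.425 servings → $2.21.
orange + sweet potato with both tight: 1.013 servings and 1.993 servings → $1.76.
The minimum over all feasible corners is $1.76.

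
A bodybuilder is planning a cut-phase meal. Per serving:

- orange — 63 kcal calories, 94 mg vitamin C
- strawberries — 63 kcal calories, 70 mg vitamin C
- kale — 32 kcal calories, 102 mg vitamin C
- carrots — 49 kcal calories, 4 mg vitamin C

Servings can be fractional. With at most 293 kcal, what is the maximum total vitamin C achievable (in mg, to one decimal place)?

Vitamin C per kcal: kale 3.188, orange 1.492, strawberries 1.111, carrots 0.08163.
With no serving limits, spend the whole calories allowance on kale: 293 kcal / 32 kcal × 102 mg = 933.9 mg.

933.9 mg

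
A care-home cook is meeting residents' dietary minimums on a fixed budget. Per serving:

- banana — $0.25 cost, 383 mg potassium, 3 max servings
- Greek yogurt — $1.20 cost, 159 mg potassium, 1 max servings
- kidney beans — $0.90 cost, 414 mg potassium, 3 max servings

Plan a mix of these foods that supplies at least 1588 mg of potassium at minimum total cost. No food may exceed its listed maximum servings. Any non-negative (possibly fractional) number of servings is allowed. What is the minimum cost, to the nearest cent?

Cost per mg of potassium: banana $0.0007, kidney beans $0.0022, Greek yogurt $0.0075.
Take 3 servings of banana: +1149.0 mg potassium for $0.75 (total $0.75, still need 439.0 mg).
Take 1.06 servings of kidney beans: +439.0 mg potassium for $0.95 (total $1.70, still need 0.0 mg).
Greedy by cheapest-per-mg is optimal for a single linear constraint, so the minimum cost is $1.70.

$1.70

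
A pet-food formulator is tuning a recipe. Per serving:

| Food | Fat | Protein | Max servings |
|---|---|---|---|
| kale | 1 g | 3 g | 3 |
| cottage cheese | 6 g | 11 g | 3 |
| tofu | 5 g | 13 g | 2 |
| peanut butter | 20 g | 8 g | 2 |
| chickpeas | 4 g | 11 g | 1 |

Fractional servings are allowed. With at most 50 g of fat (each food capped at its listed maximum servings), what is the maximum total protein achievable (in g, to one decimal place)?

85.0 g

Protein per g fat: kale 3, chickpeas 2.75, tofu 2.6, cottage cheese 1.833, peanut butter 0.4.
Take 3 servings of kale: uses 3 g fat, +9.0 g protein (running total 9.0 g).
Take 1 serving of chickpeas: uses 4 g fat, +11.0 g protein (running total 20.0 g).
Take 2 servings of tofu: uses 10 g fat, +26.0 g protein (running total 46.0 g).
Take 3 servings of cottage cheese: uses 18 g fat, +33.0 g protein (running total 79.0 g).
Take 0.75 servings of peanut butter: uses 15 g fat, +6.0 g protein (running total 85.0 g).
Greedy by best ratio exhausts the fat allowance optimally: 85.0 g.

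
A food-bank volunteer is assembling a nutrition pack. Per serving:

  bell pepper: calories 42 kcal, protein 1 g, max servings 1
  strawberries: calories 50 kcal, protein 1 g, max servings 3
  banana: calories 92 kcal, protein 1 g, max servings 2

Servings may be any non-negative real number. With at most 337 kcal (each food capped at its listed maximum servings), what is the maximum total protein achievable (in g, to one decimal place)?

Protein per kcal: bell pepper 0.02381, strawberries 0.02, banana 0.01087.
Take 1 serving of bell pepper: uses 42 kcal, +1.0 g protein (running total 1.0 g).
Take 3 servings of strawberries: uses 150 kcal, +3.0 g protein (running total 4.0 g).
Take 1.576 servings of banana: uses 145 kcal, +1.6 g protein (running total 5.6 g).
Filling greedily by protein-per-kcal is optimal for one linear limit, giving 5.6 g.

5.6 g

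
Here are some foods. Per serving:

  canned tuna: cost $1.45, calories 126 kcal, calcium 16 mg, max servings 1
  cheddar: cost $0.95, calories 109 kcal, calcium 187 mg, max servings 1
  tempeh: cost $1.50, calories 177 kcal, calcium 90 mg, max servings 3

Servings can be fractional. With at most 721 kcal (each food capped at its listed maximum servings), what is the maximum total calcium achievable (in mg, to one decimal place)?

467.3 mg

Calcium per kcal: cheddar 1.716, tempeh 0.5085, canned tuna 0.127.
Take 1 serving of cheddar: uses 109 kcal, +187.0 mg calcium (running total 187.0 mg).
Take 3 servings of tempeh: uses 531 kcal, +270.0 mg calcium (running total 457.0 mg).
Take 0.6429 servings of canned tuna: uses 81 kcal, +10.3 mg calcium (running total 467.3 mg).
Filling greedily by calcium-per-kcal is optimal for one linear limit, giving 467.3 mg.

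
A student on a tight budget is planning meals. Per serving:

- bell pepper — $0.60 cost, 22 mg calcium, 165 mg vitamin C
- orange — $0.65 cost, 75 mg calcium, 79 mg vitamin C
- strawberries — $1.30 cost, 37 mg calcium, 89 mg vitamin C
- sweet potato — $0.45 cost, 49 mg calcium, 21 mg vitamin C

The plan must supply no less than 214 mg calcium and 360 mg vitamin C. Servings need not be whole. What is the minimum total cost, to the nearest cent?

Compare the cost at each extreme point of the feasible region.
bell pepper only: max(214/22, 360/165) = 9.727 servings → $5.84.
orange only: max(214/75, 360/79) = 4.557 servings → $2.96.
strawberries only: max(214/37, 360/89) = 5.784 servings → $7.52.
sweet potato only: max(214/49, 360/21) = 17.14 servings → $7.71.
bell pepper + orange with both tight: 0.949 servings and 2.575 servings → $2.24.
bell pepper + strawberries with both targets exact would need a negative amount; discard.
bell pepper + sweet potato with both tight: 1.725 servings and 3.593 servings → $2.65.
orange + strawberries with both tight: 1.526 servings and 2.69 servings → $4.49.
orange + sweet potato: the both-tight solution has a negative serving — not a feasible corner.
strawberries + sweet potato with both tight: 3.668 servings and 1.598 servings → $5.49.
So the least-cost plan costs $2.24.

$2.24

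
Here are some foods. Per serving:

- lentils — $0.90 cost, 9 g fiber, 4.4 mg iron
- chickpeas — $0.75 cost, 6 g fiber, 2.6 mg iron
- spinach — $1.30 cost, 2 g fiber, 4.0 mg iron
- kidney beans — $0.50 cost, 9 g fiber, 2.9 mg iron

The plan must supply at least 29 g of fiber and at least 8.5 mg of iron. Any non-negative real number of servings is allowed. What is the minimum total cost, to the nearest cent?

$1.61

lentils only: max(29/9, 8.5/4.4) = 3.222 servings → $2.90.
chickpeas only: max(29/6, 8.5/2.6) = 4.833 servings → $3.62.
spinach only: max(29/2, 8.5/4.0) = 14.5 servings → $18.85.
kidney beans only: max(29/9, 8.5/2.9) = 3.222 servings → $1.61.
lentils + chickpeas: the both-tight solution has a negative serving — not a feasible corner.
lentils + spinach: the both-tight solution has a negative serving — not a feasible corner.
lentils + kidney beans with both targets exact would need a negative amount; discard.
chickpeas + spinach: intersection lies outside the first quadrant.
chickpeas + kidney beans with both targets exact would need a negative amount; discard.
spinach + kidney beans with both targets exact would need a negative amount; discard.
So the least-cost plan costs $1.61.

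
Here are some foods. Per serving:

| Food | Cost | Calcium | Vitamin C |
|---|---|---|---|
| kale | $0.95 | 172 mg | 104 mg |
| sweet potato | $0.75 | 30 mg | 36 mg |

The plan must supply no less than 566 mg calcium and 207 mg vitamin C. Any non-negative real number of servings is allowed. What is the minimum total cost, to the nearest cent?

$3.13

At the optimum either one food covers both requirements or two foods hit both targets exactly; no other combination can be cheaper.
kale only: max(566/172, 207/104) = 3.291 servings → $3.13.
sweet potato only: max(566/30, 207/36) = 18.87 servings → $14.15.
kale + sweet potato: the both-tight solution has a negative serving — not a feasible corner.
So the least-cost plan costs $3.13.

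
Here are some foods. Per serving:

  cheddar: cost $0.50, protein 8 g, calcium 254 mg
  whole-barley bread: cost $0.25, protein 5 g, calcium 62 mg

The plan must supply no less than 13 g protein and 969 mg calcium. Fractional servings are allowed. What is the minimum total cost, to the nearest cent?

$1.91

Check every corner: each single food scaled to meet both minima, and each pair solved so both constraints bind.
cheddar only: max(13/8, 969/254) = 3.815 servings → $1.91.
whole-barley bread only: max(13/5, 969/62) = 15.63 servings → $3.91.
cheddar + whole-barley bread: the both-tight solution has a negative serving — not a feasible corner.
So the least-cost plan costs $1.91.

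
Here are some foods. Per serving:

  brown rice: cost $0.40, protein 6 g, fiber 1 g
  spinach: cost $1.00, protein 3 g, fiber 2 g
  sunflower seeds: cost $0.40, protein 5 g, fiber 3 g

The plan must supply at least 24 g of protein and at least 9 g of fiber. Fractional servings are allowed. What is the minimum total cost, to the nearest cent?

brown rice only: max(24/6, 9/1) = 9 servings → $3.60.
spinach only: max(24/3, 9/2) = 8 servings → $8.00.
sunflower seeds only: max(24/5, 9/3) = 4.8 servings → $1.92.
brown rice + spinach with both tight: 2.333 servings and 3.333 servings → $4.27.
brown rice + sunflower seeds with both tight: 2.077 servings and 2.308 servings → $1.75.
spinach + sunflower seeds: the both-tight solution has a negative serving — not a feasible corner.
The minimum over all feasible corners is $1.75.

$1.75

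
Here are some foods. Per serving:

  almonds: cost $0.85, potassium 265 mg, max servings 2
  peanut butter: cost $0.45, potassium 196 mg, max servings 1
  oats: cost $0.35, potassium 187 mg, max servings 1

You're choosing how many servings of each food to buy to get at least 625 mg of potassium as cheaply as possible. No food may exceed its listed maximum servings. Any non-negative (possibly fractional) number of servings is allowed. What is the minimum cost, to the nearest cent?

$1.58

Cost per mg of potassium: oats $0.0019, peanut butter $0.0023, almonds $0.0032.
Take 1 serving of oats: +187.0 mg potassium for $0.35 (total $0.35, still need 438.0 mg).
Take 1 serving of peanut butter: +196.0 mg potassium for $0.45 (total $0.80, still need 242.0 mg).
Take 0.9132 servings of almonds: +242.0 mg potassium for $0.78 (total $1.58, still need 0.0 mg).
Greedy by cheapest-per-mg is optimal for a single linear constraint, so the minimum cost is $1.58.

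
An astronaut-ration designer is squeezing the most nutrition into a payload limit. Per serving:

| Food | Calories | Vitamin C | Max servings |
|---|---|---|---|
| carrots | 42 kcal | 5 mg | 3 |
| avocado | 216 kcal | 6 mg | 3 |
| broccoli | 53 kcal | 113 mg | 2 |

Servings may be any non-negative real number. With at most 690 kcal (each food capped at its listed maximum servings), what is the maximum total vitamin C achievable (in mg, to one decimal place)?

Vitamin C per kcal: broccoli 2.132, carrots 0.119, avocado 0.02778.
Take 2 servings of broccoli: uses 106 kcal, +226.0 mg vitamin C (running total 226.0 mg).
Take 3 servings of carrots: uses 126 kcal, +15.0 mg vitamin C (running total 241.0 mg).
Take 2.12 servings of avocado: uses 458 kcal, +12.7 mg vitamin C (running total 253.7 mg).
Greedy by best ratio exhausts the calories allowance optimally: 253.7 mg.

253.7 mg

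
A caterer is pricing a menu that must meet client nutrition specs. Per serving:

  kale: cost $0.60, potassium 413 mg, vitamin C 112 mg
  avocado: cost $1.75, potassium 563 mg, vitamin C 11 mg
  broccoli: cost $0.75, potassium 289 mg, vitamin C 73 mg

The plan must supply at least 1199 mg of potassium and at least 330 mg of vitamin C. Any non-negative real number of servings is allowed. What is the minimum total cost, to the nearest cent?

At the optimum either one food covers both requirements or two foods hit both targets exactly; no other combination can be cheaper.
kale only: max(1199/413, 330/112) = 2.946 servings → $1.77.
avocado only: max(1199/563, 330/11) = 30 servings → $52.50.
broccoli only: max(1199/289, 330/73) = 4.521 servings → $3.39.
kale + avocado: intersection lies outside the first quadrant.
kale + broccoli with both targets exact would need a negative amount; discard.
avocado + broccoli: the both-tight solution has a negative serving — not a feasible corner.
The minimum over all feasible corners is $1.77.

$1.77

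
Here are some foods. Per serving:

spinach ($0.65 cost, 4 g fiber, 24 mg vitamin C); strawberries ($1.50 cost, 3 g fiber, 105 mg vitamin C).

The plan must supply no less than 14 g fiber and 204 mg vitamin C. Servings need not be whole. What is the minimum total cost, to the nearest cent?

For a min-cost LP with two ≥-constraints, a basic feasible solution has at most two positive variables.
spinach only: max(14/4, 204/24) = 8.5 servings → $5.53.
strawberries only: max(14/3, 204/105) = 4.667 servings → $7.00.
spinach + strawberries with both tight: 2.466 servings and 1.379 servings → $3.67.
So the least-cost plan costs $3.67.

$3.67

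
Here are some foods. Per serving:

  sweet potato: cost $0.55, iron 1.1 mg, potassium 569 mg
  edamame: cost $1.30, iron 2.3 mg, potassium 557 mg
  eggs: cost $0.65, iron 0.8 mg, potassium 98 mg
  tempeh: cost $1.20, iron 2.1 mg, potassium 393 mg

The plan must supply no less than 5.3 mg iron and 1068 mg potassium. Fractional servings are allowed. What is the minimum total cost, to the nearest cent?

$2.65

sweet potato only: max(5.3/1.1, 1068/569) = 4.818 servings → $2.65.
edamame only: max(5.3/2.3, 1068/557) = 2.304 servings → $3.00.
eggs only: max(5.3/0.8, 1068/98) = 10.9 servings → $7.08.
tempeh only: max(5.3/2.1, 1068/393) = 2.718 servings → $3.26.
sweet potato + edamame with both targets exact would need a negative amount; discard.
sweet potato + eggs with both tight: 0.9643 servings and 5.299 servings → $3.97.
sweet potato + tempeh with both tight: 0.2097 servings and 2.414 servings → $3.01.
edamame + eggs with both tight: 1.521 servings and 2.251 servings → $3.44.
edamame + tempeh with both tight: 0.6016 servings and 1.865 servings → $3.02.
eggs + tempeh with both targets exact would need a negative amount; discard.
The minimum over all feasible corners is $2.65.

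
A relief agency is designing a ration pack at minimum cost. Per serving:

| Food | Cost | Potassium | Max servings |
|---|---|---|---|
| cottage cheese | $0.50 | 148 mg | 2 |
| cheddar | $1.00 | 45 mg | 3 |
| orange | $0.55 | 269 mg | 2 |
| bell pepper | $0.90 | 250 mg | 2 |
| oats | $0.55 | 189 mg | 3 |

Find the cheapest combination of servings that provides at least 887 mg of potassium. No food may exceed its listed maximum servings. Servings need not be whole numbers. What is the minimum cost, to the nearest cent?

$2.12

Cost per mg of potassium: orange $0.0020, oats $0.0029, cottage cheese $0.0034, bell pepper $0.0036, cheddar $0.0222.
Take 2 servings of orange: +538.0 mg potassium for $1.10 (total $1.10, still need 349.0 mg).
Take 1.847 servings of oats: +349.0 mg potassium for $1.02 (total $2.12, still need 0.0 mg).
Filling from the cheapest source first is optimal under one linear minimum: $2.12.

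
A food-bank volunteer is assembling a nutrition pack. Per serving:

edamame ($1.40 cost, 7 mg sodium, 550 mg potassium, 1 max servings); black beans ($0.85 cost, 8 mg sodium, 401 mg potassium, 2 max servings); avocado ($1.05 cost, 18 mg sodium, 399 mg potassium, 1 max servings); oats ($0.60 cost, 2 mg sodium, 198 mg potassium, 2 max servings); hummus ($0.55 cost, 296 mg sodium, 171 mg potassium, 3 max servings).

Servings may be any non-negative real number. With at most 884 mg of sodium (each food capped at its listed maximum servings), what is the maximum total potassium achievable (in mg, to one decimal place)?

2631.7 mg

Potassium per mg sodium: oats 99, edamame 78.57, black beans 50.12, avocado 22.17, hummus 0.5777.
Take 2 servings of oats: uses 4 mg sodium, +396.0 mg potassium (running total 396.0 mg).
Take 1 serving of edamame: uses 7 mg sodium, +550.0 mg potassium (running total 946.0 mg).
Take 2 servings of black beans: uses 16 mg sodium, +802.0 mg potassium (running total 1748.0 mg).
Take 1 serving of avocado: uses 18 mg sodium, +399.0 mg potassium (running total 2147.0 mg).
Take 2.834 servings of hummus: uses 839 mg sodium, +484.7 mg potassium (running total 2631.7 mg).
Greedy by best ratio exhausts the sodium allowance optimally: 2631.7 mg.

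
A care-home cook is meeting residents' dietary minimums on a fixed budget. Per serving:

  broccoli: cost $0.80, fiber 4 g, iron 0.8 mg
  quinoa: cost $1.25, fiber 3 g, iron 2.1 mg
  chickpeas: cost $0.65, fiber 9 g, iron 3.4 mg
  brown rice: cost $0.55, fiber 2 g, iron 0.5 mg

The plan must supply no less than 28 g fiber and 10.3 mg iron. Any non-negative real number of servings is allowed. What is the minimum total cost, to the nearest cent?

$2.02

The cheapest plan sits at a corner of the feasible region — with two constraints it uses at most two foods.
broccoli only: max(28/4, 10.3/0.8) = 12.88 servings → $10.30.
quinoa only: max(28/3, 10.3/2.1) = 9.333 servings → $11.67.
chickpeas only: max(28/9, 10.3/3.4) = 3.111 servings → $2.02.
brown rice only: max(28/2, 10.3/0.5) = 20.6 servings → $11.33.
broccoli + quinoa with both tight: 4.65 servings and 3.133 servings → $7.64.
broccoli + chickpeas with both tight: 0.3906 servings and 2.938 servings → $2.22.
broccoli + brown rice: intersection lies outside the first quadrant.
quinoa + chickpeas: the both-tight solution has a negative serving — not a feasible corner.
quinoa + brown rice with both tight: 2.444 servings and 10.33 servings → $8.74.
chickpeas + brown rice with both tight: 2.87 servings and 1.087 servings → $2.46.
Cheapest feasible corner: $2.02.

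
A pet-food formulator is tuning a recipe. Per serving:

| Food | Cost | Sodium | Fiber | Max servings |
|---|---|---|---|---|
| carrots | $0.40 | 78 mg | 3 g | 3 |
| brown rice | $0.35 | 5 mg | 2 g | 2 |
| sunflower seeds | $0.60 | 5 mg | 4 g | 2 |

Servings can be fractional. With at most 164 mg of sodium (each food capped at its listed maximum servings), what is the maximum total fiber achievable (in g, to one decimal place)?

17.5 g

Fiber per mg sodium: sunflower seeds 0.8, brown rice 0.4, carrots 0.03846.
Take 2 servings of sunflower seeds: uses 10 mg sodium, +8.0 g fiber (running total 8.0 g).
Take 2 servings of brown rice: uses 10 mg sodium, +4.0 g fiber (running total 12.0 g).
Take 1.846 servings of carrots: uses 144 mg sodium, +5.5 g fiber (running total 17.5 g).
Filling greedily by fiber-per-mg sodium is optimal for one linear limit, giving 17.5 g.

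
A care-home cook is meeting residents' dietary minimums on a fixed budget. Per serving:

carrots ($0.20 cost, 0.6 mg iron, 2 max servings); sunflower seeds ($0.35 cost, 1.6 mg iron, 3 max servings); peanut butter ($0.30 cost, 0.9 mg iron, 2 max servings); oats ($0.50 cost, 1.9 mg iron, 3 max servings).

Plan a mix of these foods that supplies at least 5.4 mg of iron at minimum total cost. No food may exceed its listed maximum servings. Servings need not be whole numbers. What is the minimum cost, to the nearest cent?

Cost per mg of iron: sunflower seeds $0.2188, oats $0.2632, carrots $0.3333, peanut butter $0.3333.
Take 3 servings of sunflower seeds: +4.8 mg iron for $1.05 (total $1.05, still need 0.6 mg).
Take 0.3158 servings of oats: +0.6 mg iron for $0.16 (total $1.21, still need 0.0 mg).
Filling from the cheapest source first is optimal under one linear minimum: $1.21.

$1.21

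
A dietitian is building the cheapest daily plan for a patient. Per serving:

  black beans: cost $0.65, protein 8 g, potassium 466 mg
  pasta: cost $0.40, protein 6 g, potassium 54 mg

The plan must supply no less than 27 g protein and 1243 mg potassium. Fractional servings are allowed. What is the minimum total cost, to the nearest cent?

$2.10

A basic optimal solution has at most two foods positive. Try each food alone and each pair with both targets met exactly.
black beans only: max(27/8, 1243/466) = 3.375 servings → $2.19.
pasta only: max(27/6, 1243/54) = 23.02 servings → $9.21.
black beans + pasta with both tight: 2.538 servings and 1.116 servings → $2.10.
The minimum over all feasible corners is $2.10.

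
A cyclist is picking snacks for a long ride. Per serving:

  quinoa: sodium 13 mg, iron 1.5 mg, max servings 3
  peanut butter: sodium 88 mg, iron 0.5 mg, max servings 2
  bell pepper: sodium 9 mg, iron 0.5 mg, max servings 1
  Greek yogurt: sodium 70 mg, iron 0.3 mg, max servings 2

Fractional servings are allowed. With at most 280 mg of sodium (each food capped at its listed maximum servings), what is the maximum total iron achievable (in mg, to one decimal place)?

Iron per mg sodium: quinoa 0.1154, bell pepper 0.05556, peanut butter 0.005682, Greek yogurt 0.004286.
Take 3 servings of quinoa: uses 39 mg sodium, +4.5 mg iron (running total 4.5 mg).
Take 1 serving of bell pepper: uses 9 mg sodium, +0.5 mg iron (running total 5.0 mg).
Take 2 servings of peanut butter: uses 176 mg sodium, +1.0 mg iron (running total 6.0 mg).
Take 0.8 servings of Greek yogurt: uses 56 mg sodium, +0.2 mg iron (running total 6.2 mg).
Greedy by best ratio exhausts the sodium allowance optimally: 6.2 mg.

6.2 mg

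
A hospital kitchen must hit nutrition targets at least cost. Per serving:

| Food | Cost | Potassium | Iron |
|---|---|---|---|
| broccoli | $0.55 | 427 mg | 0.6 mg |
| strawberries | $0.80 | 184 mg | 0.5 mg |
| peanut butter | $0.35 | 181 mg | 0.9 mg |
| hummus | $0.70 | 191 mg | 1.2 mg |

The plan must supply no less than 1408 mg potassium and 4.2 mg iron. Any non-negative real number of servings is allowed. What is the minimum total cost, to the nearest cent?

With two linear requirements the optimum uses one or two foods; enumerate the corners.
broccoli only: max(1408/427, 4.2/0.6) = 7 servings → $3.85.
strawberries only: max(1408/184, 4.2/0.5) = 8.4 servings → $6.72.
peanut butter only: max(1408/181, 4.2/0.9) = 7.779 servings → $2.72.
hummus only: max(1408/191, 4.2/1.2) = 7.372 servings → $5.16.
broccoli + strawberries: intersection lies outside the first quadrant.
broccoli + peanut butter with both tight: 1.839 servings and 3.441 servings → $2.22.
broccoli + hummus with both tight: 2.231 servings and 2.385 servings → $2.90.
strawberries + peanut butter with both tight: 6.751 servings and 0.9161 servings → $5.72.
strawberries + hummus with both tight: 7.082 servings and 0.5491 servings → $6.05.
peanut butter + hummus with both targets exact would need a negative amount; discard.
So the least-cost plan costs $2.22.

$2.22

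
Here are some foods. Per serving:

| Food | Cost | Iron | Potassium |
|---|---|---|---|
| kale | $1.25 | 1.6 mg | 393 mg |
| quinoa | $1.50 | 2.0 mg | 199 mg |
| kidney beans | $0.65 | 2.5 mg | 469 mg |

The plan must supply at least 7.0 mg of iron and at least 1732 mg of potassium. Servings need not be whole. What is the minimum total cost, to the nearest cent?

$2.40

kale only: max(7.0/1.6, 1732/393) = 4.407 servings → $5.51.
quinoa only: max(7.0/2.0, 1732/199) = 8.704 servings → $13.06.
kidney beans only: max(7.0/2.5, 1732/469) = 3.693 servings → $2.40.
kale + quinoa: the both-tight solution has a negative serving — not a feasible corner.
kale + kidney beans with both targets exact would need a negative amount; discard.
quinoa + kidney beans: intersection lies outside the first quadrant.
So the least-cost plan costs $2.40.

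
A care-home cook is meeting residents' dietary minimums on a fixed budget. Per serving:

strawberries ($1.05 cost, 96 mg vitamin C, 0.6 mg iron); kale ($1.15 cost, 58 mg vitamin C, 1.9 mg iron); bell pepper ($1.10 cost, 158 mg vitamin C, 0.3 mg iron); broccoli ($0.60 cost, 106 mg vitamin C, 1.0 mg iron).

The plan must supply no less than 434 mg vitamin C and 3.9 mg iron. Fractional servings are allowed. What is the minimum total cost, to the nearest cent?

An LP optimum is at a vertex; with two nutrient constraints at most two foods are used. Check each candidate.
strawberries only: max(434/96, 3.9/0.6) = 6.5 servings → $6.83.
kale only: max(434/58, 3.9/1.9) = 7.483 servings → $8.61.
bell pepper only: max(434/158, 3.9/0.3) = 13 servings → $14.30.
broccoli only: max(434/106, 3.9/1.0) = 4.094 servings → $2.46.
strawberries + kale with both tight: 4.054 servings and 0.7724 servings → $5.15.
strawberries + bell pepper with both targets exact would need a negative amount; discard.
strawberries + broccoli with both tight: 0.6358 servings and 3.519 servings → $2.78.
kale + bell pepper with both tight: 1.719 servings and 2.116 servings → $4.30.
kale + broccoli with both targets exact would need a negative amount; discard.
bell pepper + broccoli with both tight: 0.1632 servings and 3.851 servings → $2.49.
So the least-cost plan costs $2.46.

$2.46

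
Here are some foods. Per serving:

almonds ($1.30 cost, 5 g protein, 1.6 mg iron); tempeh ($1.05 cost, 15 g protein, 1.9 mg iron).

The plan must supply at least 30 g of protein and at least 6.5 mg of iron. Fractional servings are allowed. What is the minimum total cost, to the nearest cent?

$3.59

Compare the cost at each extreme point of the feasible region.
almonds only: max(30/5, 6.5/1.6) = 6 servings → $7.80.
tempeh only: max(30/15, 6.5/1.9) = 3.421 servings → $3.59.
almonds + tempeh with both tight: 2.793 servings and 1.069 servings → $4.75.
The minimum over all feasible corners is $3.59.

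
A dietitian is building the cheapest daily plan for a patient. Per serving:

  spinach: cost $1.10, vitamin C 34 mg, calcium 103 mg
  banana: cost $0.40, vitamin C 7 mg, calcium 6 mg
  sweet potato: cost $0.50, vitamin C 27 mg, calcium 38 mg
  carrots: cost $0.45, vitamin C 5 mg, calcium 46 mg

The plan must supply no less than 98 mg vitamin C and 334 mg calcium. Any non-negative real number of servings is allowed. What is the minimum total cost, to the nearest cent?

$3.52

spinach only: max(98/34, 334/103) = 3.243 servings → $3.57.
banana only: max(98/7, 334/6) = 55.67 servings → $22.27.
sweet potato only: max(98/27, 334/38) = 8.789 servings → $4.39.
carrots only: max(98/5, 334/46) = 19.6 servings → $8.82.
spinach + banana: intersection lies outside the first quadrant.
spinach + sweet potato with both targets exact would need a negative amount; discard.
spinach + carrots with both tight: 2.705 servings and 1.203 servings → $3.52.
banana + sweet potato: intersection lies outside the first quadrant.
banana + carrots with both tight: 9.719 servings and 5.993 servings → $6.58.
sweet potato + carrots with both tight: 2.698 servings and 5.032 servings → $3.61.
The minimum over all feasible corners is $3.52.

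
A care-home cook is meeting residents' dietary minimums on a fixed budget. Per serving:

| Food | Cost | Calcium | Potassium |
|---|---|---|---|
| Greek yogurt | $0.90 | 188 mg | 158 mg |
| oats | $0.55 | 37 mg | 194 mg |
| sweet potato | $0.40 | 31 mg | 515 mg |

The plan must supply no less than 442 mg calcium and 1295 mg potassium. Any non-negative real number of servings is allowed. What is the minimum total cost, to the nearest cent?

At the optimum either one food covers both requirements or two foods hit both targets exactly; no other combination can be cheaper.
Greek yogurt only: max(442/188, 1295/158) = 8.196 servings → $7.38.
oats only: max(442/37, 1295/194) = 11.95 servings → $6.57.
sweet potato only: max(442/31, 1295/515) = 14.26 servings → $5.70.
Greek yogurt + oats with both tight: 1.235 servings and 5.669 servings → $4.23.
Greek yogurt + sweet potato with both tight: 2.04 servings and 1.889 servings → $2.59.
oats + sweet potato: intersection lies outside the first quadrant.
So the least-cost plan costs $2.59.

$2.59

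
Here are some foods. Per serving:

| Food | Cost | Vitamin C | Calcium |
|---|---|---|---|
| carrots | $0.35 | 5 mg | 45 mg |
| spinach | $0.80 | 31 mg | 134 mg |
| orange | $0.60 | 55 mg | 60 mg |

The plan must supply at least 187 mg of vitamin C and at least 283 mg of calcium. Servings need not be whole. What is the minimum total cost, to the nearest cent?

$2.40

Compare the cost at each extreme point of the feasible region.
carrots only: max(187/5, 283/45) = 37.4 servings → $13.09.
spinach only: max(187/31, 283/134) = 6.032 servings → $4.83.
orange only: max(187/55, 283/60) = 4.717 servings → $2.83.
carrots + spinach: intersection lies outside the first quadrant.
carrots + orange with both tight: 1.998 servings and 3.218 servings → $2.63.
spinach + orange with both tight: 0.7886 servings and 2.956 servings → $2.40.
So the least-cost plan costs $2.40.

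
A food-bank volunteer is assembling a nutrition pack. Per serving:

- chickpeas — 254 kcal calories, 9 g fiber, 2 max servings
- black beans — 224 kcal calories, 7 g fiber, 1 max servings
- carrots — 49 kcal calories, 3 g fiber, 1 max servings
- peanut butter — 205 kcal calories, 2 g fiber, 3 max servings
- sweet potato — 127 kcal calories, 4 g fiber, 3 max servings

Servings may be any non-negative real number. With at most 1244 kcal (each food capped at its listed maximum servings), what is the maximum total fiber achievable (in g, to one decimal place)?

40.8 g

Fiber per kcal: carrots 0.06122, chickpeas 0.03543, sweet potato 0.0315, black beans 0.03125, peanut butter 0.009756.
Take 1 serving of carrots: uses 49 kcal, +3.0 g fiber (running total 3.0 g).
Take 2 servings of chickpeas: uses 508 kcal, +18.0 g fiber (running total 21.0 g).
Take 3 servings of sweet potato: uses 381 kcal, +12.0 g fiber (running total 33.0 g).
Take 1 serving of black beans: uses 224 kcal, +7.0 g fiber (running total 40.0 g).
Take 0.4 servings of peanut butter: uses 82 kcal, +0.8 g fiber (running total 40.8 g).
Filling greedily by fiber-per-kcal is optimal for one linear limit, giving 40.8 g.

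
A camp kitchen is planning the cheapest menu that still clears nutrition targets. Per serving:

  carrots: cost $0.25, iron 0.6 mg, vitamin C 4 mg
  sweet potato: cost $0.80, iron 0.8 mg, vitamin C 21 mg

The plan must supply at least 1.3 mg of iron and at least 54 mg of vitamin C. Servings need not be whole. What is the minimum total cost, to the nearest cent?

carrots only: max(1.3/0.6, 54/4) = 13.5 servings → $3.38.
sweet potato only: max(1.3/0.8, 54/21) = 2.571 servings → $2.06.
carrots + sweet potato: the both-tight solution has a negative serving — not a feasible corner.
Cheapest feasible corner: $2.06.

$2.06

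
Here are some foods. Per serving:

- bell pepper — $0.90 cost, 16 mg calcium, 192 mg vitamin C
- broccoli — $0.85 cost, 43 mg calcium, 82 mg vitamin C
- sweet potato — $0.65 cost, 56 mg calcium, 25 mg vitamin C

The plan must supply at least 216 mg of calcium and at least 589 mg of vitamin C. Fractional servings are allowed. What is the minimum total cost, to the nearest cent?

A basic optimal solution has at most two foods positive. Try each food alone and each pair with both targets met exactly.
bell pepper only: max(216/16, 589/192) = 13.5 servings → $12.15.
broccoli only: max(216/43, 589/82) = 7.183 servings → $6.11.
sweet potato only: max(216/56, 589/25) = 23.56 servings → $15.31.
bell pepper + broccoli with both tight: 1.097 servings and 4.615 servings → $4.91.
bell pepper + sweet potato with both tight: 2.665 servings and 3.096 servings → $4.41.
broccoli + sweet potato with both targets exact would need a negative amount; discard.
Cheapest feasible corner: $4.41.

$4.41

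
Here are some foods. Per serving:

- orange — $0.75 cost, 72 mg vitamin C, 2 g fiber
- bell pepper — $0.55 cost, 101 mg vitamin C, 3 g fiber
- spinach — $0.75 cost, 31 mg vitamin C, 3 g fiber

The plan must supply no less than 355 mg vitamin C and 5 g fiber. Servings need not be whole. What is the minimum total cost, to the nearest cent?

$1.93

An LP optimum is at a vertex; with two nutrient constraints at most two foods are used. Check each candidate.
orange only: max(355/72, 5/2) = 4.931 servings → $3.70.
bell pepper only: max(355/101, 5/3) = 3.515 servings → $1.93.
spinach only: max(355/31, 5/3) = 11.45 servings → $8.59.
orange + bell pepper: intersection lies outside the first quadrant.
orange + spinach with both targets exact would need a negative amount; discard.
bell pepper + spinach: intersection lies outside the first quadrant.
The minimum over all feasible corners is $1.93.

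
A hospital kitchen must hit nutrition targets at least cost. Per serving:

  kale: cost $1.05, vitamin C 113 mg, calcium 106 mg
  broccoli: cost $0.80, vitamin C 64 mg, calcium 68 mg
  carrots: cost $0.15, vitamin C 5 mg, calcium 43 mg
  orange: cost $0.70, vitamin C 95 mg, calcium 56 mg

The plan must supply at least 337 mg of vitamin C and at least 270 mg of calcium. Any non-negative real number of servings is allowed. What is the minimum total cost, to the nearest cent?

A basic optimal solution has at most two foods positive. Try each food alone and each pair with both targets met exactly.
kale only: max(337/113, 270/106) = 2.982 servings → $3.13.
broccoli only: max(337/64, 270/68) = 5.266 servings → $4.21.
carrots only: max(337/5, 270/43) = 67.4 servings → $10.11.
orange only: max(337/95, 270/56) = 4.821 servings → $3.38.
kale + broccoli with both targets exact would need a negative amount; discard.
kale + carrots: intersection lies outside the first quadrant.
kale + orange with both tight: 1.811 servings and 1.393 servings → $2.88.
broccoli + carrots with both targets exact would need a negative amount; discard.
broccoli + orange with both tight: 2.357 servings and 1.96 servings → $3.26.
carrots + orange with both tight: 1.781 servings and 3.454 servings → $2.68.
The minimum over all feasible corners is $2.68.

$2.68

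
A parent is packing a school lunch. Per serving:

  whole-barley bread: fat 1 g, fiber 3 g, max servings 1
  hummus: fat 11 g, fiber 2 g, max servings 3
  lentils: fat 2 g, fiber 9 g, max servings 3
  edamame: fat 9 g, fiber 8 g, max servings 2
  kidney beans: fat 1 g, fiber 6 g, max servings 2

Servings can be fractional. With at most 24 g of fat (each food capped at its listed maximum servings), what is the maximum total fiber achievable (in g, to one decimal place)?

Fiber per g fat: kidney beans 6, lentils 4.5, whole-barley bread 3, edamame 0.8889, hummus 0.1818.
Take 2 servings of kidney beans: uses 2 g fat, +12.0 g fiber (running total 12.0 g).
Take 3 servings of lentils: uses 6 g fat, +27.0 g fiber (running total 39.0 g).
Take 1 serving of whole-barley bread: uses 1 g fat, +3.0 g fiber (running total 42.0 g).
Take 1.667 servings of edamame: uses 15 g fat, +13.3 g fiber (running total 55.3 g).
Filling greedily by fiber-per-g fat is optimal for one linear limit, giving 55.3 g.

55.3 g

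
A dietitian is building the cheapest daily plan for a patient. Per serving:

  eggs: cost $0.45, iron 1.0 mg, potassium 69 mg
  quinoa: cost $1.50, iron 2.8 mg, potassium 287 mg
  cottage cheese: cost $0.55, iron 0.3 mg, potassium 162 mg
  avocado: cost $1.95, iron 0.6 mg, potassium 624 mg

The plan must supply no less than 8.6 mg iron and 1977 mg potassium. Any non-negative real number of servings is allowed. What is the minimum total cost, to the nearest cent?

Compare the cost at each extreme point of the feasible region.
eggs only: max(8.6/1.0, 1977/69) = 28.65 servings → $12.89.
quinoa only: max(8.6/2.8, 1977/287) = 6.889 servings → $10.33.
cottage cheese only: max(8.6/0.3, 1977/162) = 28.67 servings → $15.77.
avocado only: max(8.6/0.6, 1977/624) = 14.33 servings → $27.95.
eggs + quinoa: the both-tight solution has a negative serving — not a feasible corner.
eggs + cottage cheese with both tight: 5.662 servings and 9.792 servings → $7.93.
eggs + avocado with both tight: 7.175 servings and 2.375 servings → $7.86.
quinoa + cottage cheese with both tight: 2.177 servings and 8.347 servings → $7.86.
quinoa + avocado with both tight: 2.654 servings and 1.948 servings → $7.78.
cottage cheese + avocado: the both-tight solution has a negative serving — not a feasible corner.
The minimum over all feasible corners is $7.78.

$7.78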